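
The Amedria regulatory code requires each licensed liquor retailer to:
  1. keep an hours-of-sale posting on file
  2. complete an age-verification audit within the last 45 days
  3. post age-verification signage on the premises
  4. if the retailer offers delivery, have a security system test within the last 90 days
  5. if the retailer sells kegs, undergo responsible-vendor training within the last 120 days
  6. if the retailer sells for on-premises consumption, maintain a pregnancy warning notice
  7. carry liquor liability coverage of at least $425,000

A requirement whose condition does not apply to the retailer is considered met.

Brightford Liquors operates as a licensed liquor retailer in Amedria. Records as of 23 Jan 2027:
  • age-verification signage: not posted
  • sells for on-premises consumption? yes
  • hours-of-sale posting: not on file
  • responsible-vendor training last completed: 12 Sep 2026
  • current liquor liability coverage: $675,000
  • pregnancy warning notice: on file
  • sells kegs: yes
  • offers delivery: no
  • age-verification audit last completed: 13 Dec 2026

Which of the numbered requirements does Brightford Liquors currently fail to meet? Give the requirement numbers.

1, 3, 5

1. hours-of-sale posting absent → not met
2. age-verification audit 41 days ago vs limit 45 → met
3. age-verification signage absent → not met
4. condition 'offers delivery' does not hold → requirement n/a → met
5. condition 'sells kegs' holds; responsible-vendor training 133 days ago vs limit 120 → not met
6. condition 'sells for on-premises consumption' holds; pregnancy warning notice present → met
7. liquor liability coverage $675,000 ≥ $425,000 → met
Not met: 1, 3, 5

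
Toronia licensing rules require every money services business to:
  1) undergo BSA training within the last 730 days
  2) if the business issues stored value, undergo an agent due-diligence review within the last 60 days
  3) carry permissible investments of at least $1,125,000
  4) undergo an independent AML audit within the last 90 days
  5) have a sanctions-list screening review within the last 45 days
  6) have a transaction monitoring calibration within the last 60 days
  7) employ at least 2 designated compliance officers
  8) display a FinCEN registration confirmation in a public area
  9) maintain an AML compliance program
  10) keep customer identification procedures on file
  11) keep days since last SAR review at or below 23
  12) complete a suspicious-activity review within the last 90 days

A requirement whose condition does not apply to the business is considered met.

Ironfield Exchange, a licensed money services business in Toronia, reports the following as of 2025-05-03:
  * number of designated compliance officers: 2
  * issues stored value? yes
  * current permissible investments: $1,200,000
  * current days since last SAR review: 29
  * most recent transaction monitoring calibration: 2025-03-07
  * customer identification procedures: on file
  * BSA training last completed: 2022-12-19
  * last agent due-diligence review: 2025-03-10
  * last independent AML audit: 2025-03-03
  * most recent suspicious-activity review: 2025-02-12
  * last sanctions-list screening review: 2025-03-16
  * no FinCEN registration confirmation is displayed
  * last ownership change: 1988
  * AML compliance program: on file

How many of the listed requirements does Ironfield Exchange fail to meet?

4

1. BSA training 866 days ago vs limit 730 → not met
2. condition 'issues stored value' holds; agent due-diligence review 54 days ago vs limit 60 → met
3. permissible investments $1,200,000 ≥ $1,125,000 → met
4. independent AML audit 61 days ago vs limit 90 → met
5. sanctions-list screening review 48 days ago vs limit 45 → not met
6. transaction monitoring calibration 57 days ago vs limit 60 → met
7. designated compliance officers 2 ≥ 2 → met
8. FinCEN registration confirmation absent → not met
9. AML compliance program present → met
10. customer identification procedures present → met
11. days since last SAR review 29 > 23 → not met
12. suspicious-activity review 80 days ago vs limit 90 → met
Not met: 4 of 12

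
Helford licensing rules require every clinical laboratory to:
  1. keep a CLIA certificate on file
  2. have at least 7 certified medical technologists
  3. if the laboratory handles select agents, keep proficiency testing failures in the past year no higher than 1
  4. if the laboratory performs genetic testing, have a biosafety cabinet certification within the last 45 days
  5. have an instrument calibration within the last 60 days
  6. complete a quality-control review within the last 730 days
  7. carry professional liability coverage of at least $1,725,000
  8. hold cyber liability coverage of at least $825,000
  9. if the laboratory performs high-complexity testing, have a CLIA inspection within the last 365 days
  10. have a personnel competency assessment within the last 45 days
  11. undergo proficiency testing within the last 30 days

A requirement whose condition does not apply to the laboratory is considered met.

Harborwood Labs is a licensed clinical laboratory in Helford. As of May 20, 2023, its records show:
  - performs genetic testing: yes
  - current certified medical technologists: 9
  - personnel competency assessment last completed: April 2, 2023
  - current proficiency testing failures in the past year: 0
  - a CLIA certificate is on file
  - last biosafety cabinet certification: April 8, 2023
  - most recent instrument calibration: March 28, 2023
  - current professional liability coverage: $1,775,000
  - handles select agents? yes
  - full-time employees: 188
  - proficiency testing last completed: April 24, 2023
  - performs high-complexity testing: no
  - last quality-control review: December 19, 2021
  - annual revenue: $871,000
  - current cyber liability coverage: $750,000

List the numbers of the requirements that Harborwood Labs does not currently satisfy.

8, 10

1. CLIA certificate present → met
2. certified medical technologists 9 ≥ 7 → met
3. condition 'handles select agents' holds; proficiency testing failures in the past year 0 ≤ 1 → met
4. condition 'performs genetic testing' holds; biosafety cabinet certification 42 days ago vs limit 45 → met
5. instrument calibration 53 days ago vs limit 60 → met
6. quality-control review 517 days ago vs limit 730 → met
7. professional liability coverage $1,775,000 ≥ $1,725,000 → met
8. cyber liability coverage $750,000 < $825,000 → not met
9. condition 'performs high-complexity testing' does not hold → requirement n/a → met
10. personnel competency assessment 48 days ago vs limit 45 → not met
11. proficiency testing 26 days ago vs limit 30 → met
Not met: 8, 10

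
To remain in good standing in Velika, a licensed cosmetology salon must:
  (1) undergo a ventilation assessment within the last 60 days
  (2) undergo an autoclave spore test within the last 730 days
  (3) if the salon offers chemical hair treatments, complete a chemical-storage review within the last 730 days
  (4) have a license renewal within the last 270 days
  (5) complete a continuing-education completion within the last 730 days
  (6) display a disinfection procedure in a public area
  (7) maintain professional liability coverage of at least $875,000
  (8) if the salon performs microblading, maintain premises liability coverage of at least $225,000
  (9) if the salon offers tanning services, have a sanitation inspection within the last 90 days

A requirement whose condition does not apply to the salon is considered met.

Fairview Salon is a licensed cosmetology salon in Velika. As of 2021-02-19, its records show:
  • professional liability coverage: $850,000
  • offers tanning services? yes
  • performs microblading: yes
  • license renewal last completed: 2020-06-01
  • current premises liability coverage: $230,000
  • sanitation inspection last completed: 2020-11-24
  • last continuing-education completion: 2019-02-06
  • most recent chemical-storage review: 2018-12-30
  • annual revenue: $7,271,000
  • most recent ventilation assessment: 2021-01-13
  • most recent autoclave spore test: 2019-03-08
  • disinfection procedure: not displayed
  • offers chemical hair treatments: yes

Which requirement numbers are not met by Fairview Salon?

3, 5, 6, 7

1. ventilation assessment 37 days ago vs limit 60 → met
2. autoclave spore test 714 days ago vs limit 730 → met
3. condition 'offers chemical hair treatments' holds; chemical-storage review 782 days ago vs limit 730 → not met
4. license renewal 263 days ago vs limit 270 → met
5. continuing-education completion 744 days ago vs limit 730 → not met
6. disinfection procedure absent → not met
7. professional liability coverage $850,000 < $875,000 → not met
8. condition 'performs microblading' holds; premises liability coverage $230,000 ≥ $225,000 → met
9. condition 'offers tanning services' holds; sanitation inspection 87 days ago vs limit 90 → met
Not met: 3, 5, 6, 7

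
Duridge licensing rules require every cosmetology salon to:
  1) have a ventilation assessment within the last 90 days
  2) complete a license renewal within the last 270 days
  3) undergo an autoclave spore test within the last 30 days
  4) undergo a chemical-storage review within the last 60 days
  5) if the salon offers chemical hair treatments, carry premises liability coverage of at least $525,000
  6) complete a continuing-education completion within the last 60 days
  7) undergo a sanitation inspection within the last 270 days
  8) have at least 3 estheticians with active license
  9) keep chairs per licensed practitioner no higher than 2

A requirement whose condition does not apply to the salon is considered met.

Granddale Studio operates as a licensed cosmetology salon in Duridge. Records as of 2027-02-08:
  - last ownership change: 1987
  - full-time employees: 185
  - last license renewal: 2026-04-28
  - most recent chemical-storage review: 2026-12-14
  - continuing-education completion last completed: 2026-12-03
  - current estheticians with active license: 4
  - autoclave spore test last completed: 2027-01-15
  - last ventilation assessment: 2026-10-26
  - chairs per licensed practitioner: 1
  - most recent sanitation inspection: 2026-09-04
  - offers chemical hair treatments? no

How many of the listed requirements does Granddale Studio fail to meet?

1. ventilation assessment 105 days ago vs limit 90 → not met
2. license renewal 286 days ago vs limit 270 → not met
3. autoclave spore test 24 days ago vs limit 30 → met
4. chemical-storage review 56 days ago vs limit 60 → met
5. condition 'offers chemical hair treatments' does not hold → requirement n/a → met
6. continuing-education completion 67 days ago vs limit 60 → not met
7. sanitation inspection 157 days ago vs limit 270 → met
8. estheticians with active license 4 ≥ 3 → met
9. chairs per licensed practitioner 1 ≤ 2 → met
Not met: 3 of 9

3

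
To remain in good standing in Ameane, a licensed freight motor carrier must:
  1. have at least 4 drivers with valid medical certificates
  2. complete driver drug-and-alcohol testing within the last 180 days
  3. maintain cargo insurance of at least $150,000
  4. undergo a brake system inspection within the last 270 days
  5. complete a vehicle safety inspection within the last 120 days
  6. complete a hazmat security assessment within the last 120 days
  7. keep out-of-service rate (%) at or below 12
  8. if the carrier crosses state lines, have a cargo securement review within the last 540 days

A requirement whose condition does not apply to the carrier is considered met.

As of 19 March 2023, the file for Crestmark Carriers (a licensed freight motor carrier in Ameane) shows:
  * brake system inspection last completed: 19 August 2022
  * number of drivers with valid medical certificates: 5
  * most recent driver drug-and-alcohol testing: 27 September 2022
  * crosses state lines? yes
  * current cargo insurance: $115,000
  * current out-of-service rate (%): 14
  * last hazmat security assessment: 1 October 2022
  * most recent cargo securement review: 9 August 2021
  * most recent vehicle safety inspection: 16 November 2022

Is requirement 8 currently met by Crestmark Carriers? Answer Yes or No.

8. condition 'crosses state lines' holds; cargo securement review 587 days ago vs limit 540 → not met

No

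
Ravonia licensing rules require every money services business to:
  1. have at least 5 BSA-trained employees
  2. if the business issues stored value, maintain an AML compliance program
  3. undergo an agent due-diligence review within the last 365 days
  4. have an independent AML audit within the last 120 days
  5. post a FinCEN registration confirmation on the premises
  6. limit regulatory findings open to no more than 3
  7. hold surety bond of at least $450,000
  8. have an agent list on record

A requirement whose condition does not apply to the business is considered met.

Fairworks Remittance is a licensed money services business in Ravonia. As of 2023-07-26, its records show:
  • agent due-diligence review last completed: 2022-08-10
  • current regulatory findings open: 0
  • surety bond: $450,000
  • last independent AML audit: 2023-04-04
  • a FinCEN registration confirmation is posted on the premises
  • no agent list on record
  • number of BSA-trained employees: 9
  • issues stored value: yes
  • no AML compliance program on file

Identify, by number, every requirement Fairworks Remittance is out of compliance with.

1. BSA-trained employees 9 ≥ 5 → met
2. condition 'issues stored value' holds; AML compliance program absent → not met
3. agent due-diligence review 350 days ago vs limit 365 → met
4. independent AML audit 113 days ago vs limit 120 → met
5. FinCEN registration confirmation present → met
6. regulatory findings open 0 ≤ 3 → met
7. surety bond $450,000 ≥ $450,000 → met
8. agent list absent → not met
Not met: 2, 8

2, 8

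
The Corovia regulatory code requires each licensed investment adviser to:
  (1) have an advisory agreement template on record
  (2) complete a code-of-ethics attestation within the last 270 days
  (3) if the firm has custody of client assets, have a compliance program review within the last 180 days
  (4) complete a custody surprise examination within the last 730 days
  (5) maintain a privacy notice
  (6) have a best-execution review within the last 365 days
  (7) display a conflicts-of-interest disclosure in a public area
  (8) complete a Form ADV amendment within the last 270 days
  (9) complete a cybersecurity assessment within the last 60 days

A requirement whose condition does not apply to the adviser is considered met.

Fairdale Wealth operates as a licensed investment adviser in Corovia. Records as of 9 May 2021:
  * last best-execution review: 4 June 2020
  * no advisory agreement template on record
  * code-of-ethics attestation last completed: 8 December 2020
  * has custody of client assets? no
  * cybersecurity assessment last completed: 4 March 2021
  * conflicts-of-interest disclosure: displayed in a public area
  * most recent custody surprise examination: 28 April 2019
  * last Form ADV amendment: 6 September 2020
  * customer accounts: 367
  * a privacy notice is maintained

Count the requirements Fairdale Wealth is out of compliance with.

3

1. advisory agreement template absent → not met
2. code-of-ethics attestation 152 days ago vs limit 270 → met
3. condition 'has custody of client assets' does not hold → requirement n/a → met
4. custody surprise examination 742 days ago vs limit 730 → not met
5. privacy notice present → met
6. best-execution review 339 days ago vs limit 365 → met
7. conflicts-of-interest disclosure present → met
8. Form ADV amendment 245 days ago vs limit 270 → met
9. cybersecurity assessment 66 days ago vs limit 60 → not met
Not met: 3 of 9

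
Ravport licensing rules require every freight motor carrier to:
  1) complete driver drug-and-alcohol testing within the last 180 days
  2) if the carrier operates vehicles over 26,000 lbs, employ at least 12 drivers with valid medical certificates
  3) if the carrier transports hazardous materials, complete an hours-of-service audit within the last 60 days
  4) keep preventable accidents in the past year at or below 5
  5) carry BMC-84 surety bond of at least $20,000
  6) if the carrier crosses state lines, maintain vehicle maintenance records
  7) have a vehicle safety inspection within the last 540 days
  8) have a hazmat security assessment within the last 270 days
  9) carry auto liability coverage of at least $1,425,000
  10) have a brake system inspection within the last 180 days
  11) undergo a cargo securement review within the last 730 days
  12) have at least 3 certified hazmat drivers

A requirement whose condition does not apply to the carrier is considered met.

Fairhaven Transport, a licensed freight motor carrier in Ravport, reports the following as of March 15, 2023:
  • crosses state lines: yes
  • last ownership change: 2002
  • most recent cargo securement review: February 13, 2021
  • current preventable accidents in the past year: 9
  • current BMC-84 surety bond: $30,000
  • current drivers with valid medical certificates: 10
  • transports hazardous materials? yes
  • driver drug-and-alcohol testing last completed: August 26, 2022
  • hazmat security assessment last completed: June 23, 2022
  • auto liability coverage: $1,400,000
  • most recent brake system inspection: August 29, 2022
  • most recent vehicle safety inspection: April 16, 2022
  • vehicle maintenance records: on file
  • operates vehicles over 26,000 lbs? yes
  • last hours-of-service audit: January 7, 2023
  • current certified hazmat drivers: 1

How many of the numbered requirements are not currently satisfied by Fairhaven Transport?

1. driver drug-and-alcohol testing 201 days ago vs limit 180 → not met
2. condition 'operates vehicles over 26,000 lbs' holds; drivers with valid medical certificates 10 < 12 → not met
3. condition 'transports hazardous materials' holds; hours-of-service audit 67 days ago vs limit 60 → not met
4. preventable accidents in the past year 9 > 5 → not met
5. BMC-84 surety bond $30,000 ≥ $20,000 → met
6. condition 'crosses state lines' holds; vehicle maintenance records present → met
7. vehicle safety inspection 333 days ago vs limit 540 → met
8. hazmat security assessment 265 days ago vs limit 270 → met
9. auto liability coverage $1,400,000 < $1,425,000 → not met
10. brake system inspection 198 days ago vs limit 180 → not met
11. cargo securement review 760 days ago vs limit 730 → not met
12. certified hazmat drivers 1 < 3 → not met
Not met: 8 of 12

8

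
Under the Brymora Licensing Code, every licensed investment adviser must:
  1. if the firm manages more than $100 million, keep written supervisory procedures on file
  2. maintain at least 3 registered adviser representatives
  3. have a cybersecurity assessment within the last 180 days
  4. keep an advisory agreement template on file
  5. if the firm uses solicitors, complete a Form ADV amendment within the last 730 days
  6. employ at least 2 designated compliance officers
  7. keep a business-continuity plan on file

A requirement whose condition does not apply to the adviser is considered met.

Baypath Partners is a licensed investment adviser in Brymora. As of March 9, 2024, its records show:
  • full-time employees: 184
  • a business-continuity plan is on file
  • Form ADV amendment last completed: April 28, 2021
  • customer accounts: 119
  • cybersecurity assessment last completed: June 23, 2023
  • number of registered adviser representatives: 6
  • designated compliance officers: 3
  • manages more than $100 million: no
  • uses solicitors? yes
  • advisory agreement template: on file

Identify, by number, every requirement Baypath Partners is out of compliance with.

1. condition 'manages more than $100 million' does not hold → requirement n/a → met
2. registered adviser representatives 6 ≥ 3 → met
3. cybersecurity assessment 260 days ago vs limit 180 → not met
4. advisory agreement template present → met
5. condition 'uses solicitors' holds; Form ADV amendment 1046 days ago vs limit 730 → not met
6. designated compliance officers 3 ≥ 2 → met
7. business-continuity plan present → met
Not met: 3, 5

3, 5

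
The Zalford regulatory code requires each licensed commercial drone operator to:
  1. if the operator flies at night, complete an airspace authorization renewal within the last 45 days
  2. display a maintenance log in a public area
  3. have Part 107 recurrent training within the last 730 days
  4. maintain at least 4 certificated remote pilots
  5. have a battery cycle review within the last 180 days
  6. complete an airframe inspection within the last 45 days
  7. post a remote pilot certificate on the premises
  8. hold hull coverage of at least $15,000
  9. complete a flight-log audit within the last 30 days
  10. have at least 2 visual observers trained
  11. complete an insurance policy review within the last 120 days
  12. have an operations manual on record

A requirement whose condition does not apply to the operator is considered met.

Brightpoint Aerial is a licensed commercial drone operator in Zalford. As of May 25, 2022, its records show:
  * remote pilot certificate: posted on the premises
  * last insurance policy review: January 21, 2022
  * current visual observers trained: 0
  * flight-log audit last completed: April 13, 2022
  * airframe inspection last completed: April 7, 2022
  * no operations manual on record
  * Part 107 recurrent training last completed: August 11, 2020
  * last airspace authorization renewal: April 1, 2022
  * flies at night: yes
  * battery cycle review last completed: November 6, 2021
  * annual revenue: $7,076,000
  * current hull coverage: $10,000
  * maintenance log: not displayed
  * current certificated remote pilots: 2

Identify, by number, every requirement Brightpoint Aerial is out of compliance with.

1, 2, 4, 5, 6, 8, 9, 10, 11, 12

1. condition 'flies at night' holds; airspace authorization renewal 54 days ago vs limit 45 → not met
2. maintenance log absent → not met
3. Part 107 recurrent training 652 days ago vs limit 730 → met
4. certificated remote pilots 2 < 4 → not met
5. battery cycle review 200 days ago vs limit 180 → not met
6. airframe inspection 48 days ago vs limit 45 → not met
7. remote pilot certificate present → met
8. hull coverage $10,000 < $15,000 → not met
9. flight-log audit 42 days ago vs limit 30 → not met
10. visual observers trained 0 < 2 → not met
11. insurance policy review 124 days ago vs limit 120 → not met
12. operations manual absent → not met
Not met: 1, 2, 4, 5, 6, 8, 9, 10, 11, 12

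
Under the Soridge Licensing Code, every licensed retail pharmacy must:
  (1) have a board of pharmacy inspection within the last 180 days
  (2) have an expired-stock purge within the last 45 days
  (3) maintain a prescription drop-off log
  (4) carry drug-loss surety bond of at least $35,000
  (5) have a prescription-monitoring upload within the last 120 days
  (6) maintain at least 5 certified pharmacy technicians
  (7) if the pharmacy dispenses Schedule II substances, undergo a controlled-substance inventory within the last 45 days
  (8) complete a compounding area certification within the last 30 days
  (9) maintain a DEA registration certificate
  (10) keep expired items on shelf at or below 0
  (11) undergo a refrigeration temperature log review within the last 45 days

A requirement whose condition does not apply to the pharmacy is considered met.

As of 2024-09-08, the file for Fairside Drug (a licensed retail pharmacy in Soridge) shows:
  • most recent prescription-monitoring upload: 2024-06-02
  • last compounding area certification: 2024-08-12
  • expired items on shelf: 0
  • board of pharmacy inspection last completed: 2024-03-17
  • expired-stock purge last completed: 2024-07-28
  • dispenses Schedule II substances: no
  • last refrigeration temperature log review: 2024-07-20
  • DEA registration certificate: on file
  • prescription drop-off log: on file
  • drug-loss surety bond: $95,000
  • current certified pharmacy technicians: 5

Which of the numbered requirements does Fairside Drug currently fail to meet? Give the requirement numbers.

11

1. board of pharmacy inspection 175 days ago vs limit 180 → met
2. expired-stock purge 42 days ago vs limit 45 → met
3. prescription drop-off log present → met
4. drug-loss surety bond $95,000 ≥ $35,000 → met
5. prescription-monitoring upload 98 days ago vs limit 120 → met
6. certified pharmacy technicians 5 ≥ 5 → met
7. condition 'dispenses Schedule II substances' does not hold → requirement n/a → met
8. compounding area certification 27 days ago vs limit 30 → met
9. DEA registration certificate present → met
10. expired items on shelf 0 ≤ 0 → met
11. refrigeration temperature log review 50 days ago vs limit 45 → not met
Not met: 11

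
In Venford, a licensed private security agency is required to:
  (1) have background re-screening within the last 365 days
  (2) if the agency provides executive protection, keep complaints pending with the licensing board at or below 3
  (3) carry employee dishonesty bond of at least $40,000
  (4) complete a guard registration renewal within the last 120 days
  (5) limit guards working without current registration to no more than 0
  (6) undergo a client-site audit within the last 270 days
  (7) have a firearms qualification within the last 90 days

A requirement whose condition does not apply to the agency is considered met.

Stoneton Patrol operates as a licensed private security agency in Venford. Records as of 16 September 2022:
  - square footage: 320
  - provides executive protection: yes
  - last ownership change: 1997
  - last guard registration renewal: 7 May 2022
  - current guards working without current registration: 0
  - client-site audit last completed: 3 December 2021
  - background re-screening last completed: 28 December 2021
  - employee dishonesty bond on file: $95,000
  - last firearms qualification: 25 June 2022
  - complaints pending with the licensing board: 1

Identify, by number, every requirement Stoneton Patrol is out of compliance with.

4, 6

1. background re-screening 262 days ago vs limit 365 → met
2. condition 'provides executive protection' holds; complaints pending with the licensing board 1 ≤ 3 → met
3. employee dishonesty bond $95,000 ≥ $40,000 → met
4. guard registration renewal 132 days ago vs limit 120 → not met
5. guards working without current registration 0 ≤ 0 → met
6. client-site audit 287 days ago vs limit 270 → not met
7. firearms qualification 83 days ago vs limit 90 → met
Not met: 4, 6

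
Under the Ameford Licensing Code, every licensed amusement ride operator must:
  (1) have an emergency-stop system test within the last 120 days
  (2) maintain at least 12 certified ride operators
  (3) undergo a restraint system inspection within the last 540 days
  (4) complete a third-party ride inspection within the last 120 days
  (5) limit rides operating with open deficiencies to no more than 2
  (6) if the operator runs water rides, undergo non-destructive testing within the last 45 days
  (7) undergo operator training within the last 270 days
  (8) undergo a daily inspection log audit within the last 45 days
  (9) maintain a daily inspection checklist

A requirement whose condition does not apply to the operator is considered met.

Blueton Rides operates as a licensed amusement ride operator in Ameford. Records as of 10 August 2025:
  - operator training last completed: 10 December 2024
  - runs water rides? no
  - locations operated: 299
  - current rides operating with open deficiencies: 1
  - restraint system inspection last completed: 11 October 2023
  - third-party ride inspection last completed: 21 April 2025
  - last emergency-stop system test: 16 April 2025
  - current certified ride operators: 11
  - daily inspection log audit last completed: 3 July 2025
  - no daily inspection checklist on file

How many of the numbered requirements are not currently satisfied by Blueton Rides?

1. emergency-stop system test 116 days ago vs limit 120 → met
2. certified ride operators 11 < 12 → not met
3. restraint system inspection 669 days ago vs limit 540 → not met
4. third-party ride inspection 111 days ago vs limit 120 → met
5. rides operating with open deficiencies 1 ≤ 2 → met
6. condition 'runs water rides' does not hold → requirement n/a → met
7. operator training 243 days ago vs limit 270 → met
8. daily inspection log audit 38 days ago vs limit 45 → met
9. daily inspection checklist absent → not met
Not met: 3 of 9

3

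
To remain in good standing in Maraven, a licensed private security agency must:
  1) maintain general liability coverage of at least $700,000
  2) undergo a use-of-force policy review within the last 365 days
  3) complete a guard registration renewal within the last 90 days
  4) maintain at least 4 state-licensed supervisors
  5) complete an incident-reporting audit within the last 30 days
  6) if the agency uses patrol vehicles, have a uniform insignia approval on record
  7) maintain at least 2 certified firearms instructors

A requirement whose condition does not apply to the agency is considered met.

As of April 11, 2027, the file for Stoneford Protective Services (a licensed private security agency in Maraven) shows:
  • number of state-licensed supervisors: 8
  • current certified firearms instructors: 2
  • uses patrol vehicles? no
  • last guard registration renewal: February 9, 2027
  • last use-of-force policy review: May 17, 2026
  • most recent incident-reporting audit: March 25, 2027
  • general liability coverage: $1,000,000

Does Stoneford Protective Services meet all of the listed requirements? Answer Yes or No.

1. general liability coverage $1,000,000 ≥ $700,000 → met
2. use-of-force policy review 329 days ago vs limit 365 → met
3. guard registration renewal 61 days ago vs limit 90 → met
4. state-licensed supervisors 8 ≥ 4 → met
5. incident-reporting audit 17 days ago vs limit 30 → met
6. condition 'uses patrol vehicles' does not hold → requirement n/a → met
7. certified firearms instructors 2 ≥ 2 → met
All met.

Yes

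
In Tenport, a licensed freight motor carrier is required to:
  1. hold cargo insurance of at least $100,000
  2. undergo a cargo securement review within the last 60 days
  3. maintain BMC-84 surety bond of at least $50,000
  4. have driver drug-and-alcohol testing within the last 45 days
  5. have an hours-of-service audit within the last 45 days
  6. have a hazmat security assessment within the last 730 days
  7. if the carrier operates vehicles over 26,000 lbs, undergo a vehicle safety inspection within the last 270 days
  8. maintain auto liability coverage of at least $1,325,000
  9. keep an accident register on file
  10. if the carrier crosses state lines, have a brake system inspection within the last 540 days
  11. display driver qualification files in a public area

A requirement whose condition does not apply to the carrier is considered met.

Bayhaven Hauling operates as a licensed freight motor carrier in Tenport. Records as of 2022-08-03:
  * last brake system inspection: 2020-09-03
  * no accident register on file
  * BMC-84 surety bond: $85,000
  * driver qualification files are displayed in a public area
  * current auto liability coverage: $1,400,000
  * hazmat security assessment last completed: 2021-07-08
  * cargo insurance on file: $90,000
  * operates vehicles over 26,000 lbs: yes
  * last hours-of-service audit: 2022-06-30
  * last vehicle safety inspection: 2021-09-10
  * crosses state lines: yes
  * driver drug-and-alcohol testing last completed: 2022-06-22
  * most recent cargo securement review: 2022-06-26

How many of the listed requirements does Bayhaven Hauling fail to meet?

1. cargo insurance $90,000 < $100,000 → not met
2. cargo securement review 38 days ago vs limit 60 → met
3. BMC-84 surety bond $85,000 ≥ $50,000 → met
4. driver drug-and-alcohol testing 42 days ago vs limit 45 → met
5. hours-of-service audit 34 days ago vs limit 45 → met
6. hazmat security assessment 391 days ago vs limit 730 → met
7. condition 'operates vehicles over 26,000 lbs' holds; vehicle safety inspection 327 days ago vs limit 270 → not met
8. auto liability coverage $1,400,000 ≥ $1,325,000 → met
9. accident register absent → not met
10. condition 'crosses state lines' holds; brake system inspection 699 days ago vs limit 540 → not met
11. driver qualification files present → met
Not met: 4 of 11

4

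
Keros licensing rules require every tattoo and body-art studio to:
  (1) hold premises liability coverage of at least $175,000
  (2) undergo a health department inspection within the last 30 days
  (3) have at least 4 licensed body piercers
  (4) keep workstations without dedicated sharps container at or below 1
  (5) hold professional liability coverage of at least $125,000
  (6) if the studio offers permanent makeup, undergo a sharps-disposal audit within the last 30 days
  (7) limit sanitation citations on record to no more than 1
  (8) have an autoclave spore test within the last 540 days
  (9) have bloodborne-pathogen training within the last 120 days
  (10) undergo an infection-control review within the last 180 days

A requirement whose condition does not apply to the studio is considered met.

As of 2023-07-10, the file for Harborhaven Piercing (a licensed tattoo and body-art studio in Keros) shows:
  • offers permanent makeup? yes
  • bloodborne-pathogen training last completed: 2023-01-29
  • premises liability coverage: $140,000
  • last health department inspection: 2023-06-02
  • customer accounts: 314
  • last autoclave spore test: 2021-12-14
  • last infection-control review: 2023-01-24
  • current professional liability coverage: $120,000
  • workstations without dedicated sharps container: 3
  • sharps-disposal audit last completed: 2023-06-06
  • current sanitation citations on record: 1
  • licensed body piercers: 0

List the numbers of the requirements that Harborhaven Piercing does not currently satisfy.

1. premises liability coverage $140,000 < $175,000 → not met
2. health department inspection 38 days ago vs limit 30 → not met
3. licensed body piercers 0 < 4 → not met
4. workstations without dedicated sharps container 3 > 1 → not met
5. professional liability coverage $120,000 < $125,000 → not met
6. condition 'offers permanent makeup' holds; sharps-disposal audit 34 days ago vs limit 30 → not met
7. sanitation citations on record 1 ≤ 1 → met
8. autoclave spore test 573 days ago vs limit 540 → not met
9. bloodborne-pathogen training 162 days ago vs limit 120 → not met
10. infection-control review 167 days ago vs limit 180 → met
Not met: 1, 2, 3, 4, 5, 6, 8, 9

1, 2, 3, 4, 5, 6, 8, 9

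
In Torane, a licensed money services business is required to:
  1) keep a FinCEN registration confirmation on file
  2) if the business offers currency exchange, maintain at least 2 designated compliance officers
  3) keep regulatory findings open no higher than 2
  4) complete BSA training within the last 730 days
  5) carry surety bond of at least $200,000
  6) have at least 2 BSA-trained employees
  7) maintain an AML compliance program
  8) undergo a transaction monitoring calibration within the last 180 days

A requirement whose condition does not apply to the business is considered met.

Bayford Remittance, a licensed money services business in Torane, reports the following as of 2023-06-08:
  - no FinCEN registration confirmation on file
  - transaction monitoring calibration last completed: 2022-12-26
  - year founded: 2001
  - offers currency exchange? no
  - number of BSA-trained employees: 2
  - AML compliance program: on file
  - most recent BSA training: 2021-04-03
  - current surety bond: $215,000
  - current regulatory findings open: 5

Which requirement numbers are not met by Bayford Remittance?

1, 3, 4

1. FinCEN registration confirmation absent → not met
2. condition 'offers currency exchange' does not hold → requirement n/a → met
3. regulatory findings open 5 > 2 → not met
4. BSA training 796 days ago vs limit 730 → not met
5. surety bond $215,000 ≥ $200,000 → met
6. BSA-trained employees 2 ≥ 2 → met
7. AML compliance program present → met
8. transaction monitoring calibration 164 days ago vs limit 180 → met
Not met: 1, 3, 4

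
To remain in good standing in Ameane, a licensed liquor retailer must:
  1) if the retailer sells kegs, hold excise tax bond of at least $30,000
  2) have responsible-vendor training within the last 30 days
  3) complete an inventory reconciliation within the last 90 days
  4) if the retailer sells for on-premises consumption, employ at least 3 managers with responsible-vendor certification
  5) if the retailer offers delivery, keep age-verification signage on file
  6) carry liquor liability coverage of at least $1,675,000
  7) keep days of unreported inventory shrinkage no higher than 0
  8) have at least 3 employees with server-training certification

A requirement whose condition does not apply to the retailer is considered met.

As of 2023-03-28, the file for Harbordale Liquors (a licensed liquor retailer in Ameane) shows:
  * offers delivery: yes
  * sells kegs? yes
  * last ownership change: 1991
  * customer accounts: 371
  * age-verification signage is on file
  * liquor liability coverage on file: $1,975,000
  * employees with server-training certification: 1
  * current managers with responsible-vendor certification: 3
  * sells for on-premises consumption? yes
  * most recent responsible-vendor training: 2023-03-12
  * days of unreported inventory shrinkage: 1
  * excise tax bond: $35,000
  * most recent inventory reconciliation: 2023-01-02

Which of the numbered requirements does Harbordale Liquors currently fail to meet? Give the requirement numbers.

1. condition 'sells kegs' holds; excise tax bond $35,000 ≥ $30,000 → met
2. responsible-vendor training 16 days ago vs limit 30 → met
3. inventory reconciliation 85 days ago vs limit 90 → met
4. condition 'sells for on-premises consumption' holds; managers with responsible-vendor certification 3 ≥ 3 → met
5. condition 'offers delivery' holds; age-verification signage present → met
6. liquor liability coverage $1,975,000 ≥ $1,675,000 → met
7. days of unreported inventory shrinkage 1 > 0 → not met
8. employees with server-training certification 1 < 3 → not met
Not met: 7, 8

7, 8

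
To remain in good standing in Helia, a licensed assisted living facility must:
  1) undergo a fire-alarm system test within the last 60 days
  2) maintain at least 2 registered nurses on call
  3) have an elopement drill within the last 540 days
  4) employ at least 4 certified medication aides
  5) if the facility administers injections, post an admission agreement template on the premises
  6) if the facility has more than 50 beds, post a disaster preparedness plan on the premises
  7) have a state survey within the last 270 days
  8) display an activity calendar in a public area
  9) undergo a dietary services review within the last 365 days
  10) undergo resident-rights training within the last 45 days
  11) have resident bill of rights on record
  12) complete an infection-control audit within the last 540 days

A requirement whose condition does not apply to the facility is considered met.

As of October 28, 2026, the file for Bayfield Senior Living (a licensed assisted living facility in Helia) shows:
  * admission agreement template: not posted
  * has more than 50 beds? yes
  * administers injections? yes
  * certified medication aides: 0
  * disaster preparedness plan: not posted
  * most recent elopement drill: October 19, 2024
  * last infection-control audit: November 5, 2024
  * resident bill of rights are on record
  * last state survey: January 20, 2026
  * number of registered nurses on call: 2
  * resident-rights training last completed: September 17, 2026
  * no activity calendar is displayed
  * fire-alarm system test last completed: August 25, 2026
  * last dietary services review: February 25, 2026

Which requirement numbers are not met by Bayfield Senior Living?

1. fire-alarm system test 64 days ago vs limit 60 → not met
2. registered nurses on call 2 ≥ 2 → met
3. elopement drill 739 days ago vs limit 540 → not met
4. certified medication aides 0 < 4 → not met
5. condition 'administers injections' holds; admission agreement template absent → not met
6. condition 'has more than 50 beds' holds; disaster preparedness plan absent → not met
7. state survey 281 days ago vs limit 270 → not met
8. activity calendar absent → not met
9. dietary services review 245 days ago vs limit 365 → met
10. resident-rights training 41 days ago vs limit 45 → met
11. resident bill of rights present → met
12. infection-control audit 722 days ago vs limit 540 → not met
Not met: 1, 3, 4, 5, 6, 7, 8, 12

1, 3, 4, 5, 6, 7, 8, 12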